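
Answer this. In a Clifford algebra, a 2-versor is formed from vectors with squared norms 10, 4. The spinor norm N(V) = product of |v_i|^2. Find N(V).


Spinor norm N(V) = |v1|^2 * |v2|^2 * ... * |v2|^2
= 10 * 4
Running product: 10, 40
N(V) = 40


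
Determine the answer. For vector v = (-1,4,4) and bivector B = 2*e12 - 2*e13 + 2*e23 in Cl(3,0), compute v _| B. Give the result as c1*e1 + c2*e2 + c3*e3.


Left contraction v _| B = <vB>_1 (grade-1 part of the geometric product vB).
Using e1_|e12 = e2, e2_|e12 = -e1, e1_|e13 = e3, e3_|e13 = -e1, e2_|e23 = e3, e3_|e23 = -e2:
e1 coeff: -v2*b12 - v3*b13 = -(4)*(2) - (4)*(-2) = 0
e2 coeff: v1*b12 - v3*b23 = (-1)*(2) - (4)*(2) = -10
e3 coeff: v1*b13 + v2*b23 = (-1)*(-2) + (4)*(2) = 10
v _| B = 0*e1 - 10*e2 + 10*e3


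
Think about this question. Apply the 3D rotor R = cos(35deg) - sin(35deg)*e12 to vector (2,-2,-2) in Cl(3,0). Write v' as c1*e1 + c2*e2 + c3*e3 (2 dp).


Rotor R = cos(35deg) - sin(35deg)*e12
Rotation angle theta = 2 * 35 = 70 degrees in the e12 plane (e1 -> e2).
The component perpendicular to the plane (e3) is invariant: v'_3 = v3 = -2.00
cos(70deg) = 0.3420, sin(70deg) = 0.9397
v'_1 = v1*cos(theta) - v2*sin(theta) = 2*0.3420 - (-2)*0.9397 = 2.56
v'_2 = v1*sin(theta) + v2*cos(theta) = 2*0.9397 + (-2)*0.3420 = 1.20
v' = 2.56*e1 + 1.20*e2 - 2.00*e3


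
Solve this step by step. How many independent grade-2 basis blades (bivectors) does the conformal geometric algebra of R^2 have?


The conformal model of R^2 uses Cl(3,1) with m = 2 + 2 = 4 generators.
Number of grade-2 blades = C(m, 2) = C(4, 2)
= 4*3/2 = 6


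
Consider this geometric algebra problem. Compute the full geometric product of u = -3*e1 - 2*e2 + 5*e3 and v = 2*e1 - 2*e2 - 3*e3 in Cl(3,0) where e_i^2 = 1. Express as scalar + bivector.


In Cl(3,0): e_i^2 = 1, e_ie_j = -e_je_i for i != j.
Scalar part = u . v = (-3)*2 + (-2)*(-2) + 5*(-3)
= -6 + 4 + (-15) = -17
e12 coeff = (-3)*(-2) - (-2)*2 = 6 - (-4) = 10
e13 coeff = (-3)*(-3) - 5*2 = 9 - 10 = -1
e23 coeff = (-2)*(-3) - 5*(-2) = 6 - (-10) = 16
uv = -17 + 10*e12 - 1*e13 + 16*e23


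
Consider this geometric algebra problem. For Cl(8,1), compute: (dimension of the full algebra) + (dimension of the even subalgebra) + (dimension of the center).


n = 8 + 1 = 9
Total dim = 2^9 = 512
Even subalgebra dim = 2^8 = 256
n is odd, so center dim = 2
Sum = 512 + 256 + 2 = 770


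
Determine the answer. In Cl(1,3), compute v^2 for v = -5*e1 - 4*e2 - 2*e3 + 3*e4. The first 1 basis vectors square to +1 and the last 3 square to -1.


v^2 = sum of c_i^2 * e_i^2
Positive signature terms (e_i^2 = +1): (-5)^2 = 25
Negative signature terms (e_j^2 = -1): (-4)^2 + (-2)^2 + 3^2 = 29
v^2 = 25 - 29 = -4


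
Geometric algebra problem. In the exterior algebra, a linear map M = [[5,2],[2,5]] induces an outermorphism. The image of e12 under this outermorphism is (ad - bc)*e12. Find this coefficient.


The outermorphism of a linear map f sends e1^e2 to f(e1)^f(e2).
f(e1) = 5*e1 + 2*e2
f(e2) = 2*e1 + 5*e2
f(e1) ^ f(e2) = (5*e1 + 2*e2) ^ (2*e1 + 5*e2)
= 5*5*e12 + 2*2*e21
= (25 - 4)*e12
= 21*e12
Coefficient = 21


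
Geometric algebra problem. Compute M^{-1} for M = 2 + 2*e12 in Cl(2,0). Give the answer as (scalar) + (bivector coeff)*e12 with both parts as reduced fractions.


M = 2 + 2*e12, where e12^2 = -1.
Since M commutes with its reverse ~M = a - b*e12, M * ~M = a^2 - b^2*e12^2 = a^2 + b^2.
So M^{-1} = ~M / (a^2 + b^2) = (a - b*e12)/(a^2 + b^2).
a^2 + b^2 = 4 + 4 = 8
Scalar part = 2/8 = 1/4
Bivector coeff = -2/8 = -1/4
M^{-1} = 1/4 - 1/4*e12


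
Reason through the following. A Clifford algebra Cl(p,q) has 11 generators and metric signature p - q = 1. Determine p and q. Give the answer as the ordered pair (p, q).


We need p + q = 11 and p - q = 1.
Adding: 2p = 11 + 1 = 12, so p = 6.
Then q = 11 - 6 = 5.
(p, q) = (6, 5)


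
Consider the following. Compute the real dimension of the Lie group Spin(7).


Spin(n) double-covers SO(n); both have Lie algebra so(n) of dimension n(n-1)/2.
n = 7
n(n-1) = 7 * 6 = 42
dim Spin(7) = 42/2 = 21


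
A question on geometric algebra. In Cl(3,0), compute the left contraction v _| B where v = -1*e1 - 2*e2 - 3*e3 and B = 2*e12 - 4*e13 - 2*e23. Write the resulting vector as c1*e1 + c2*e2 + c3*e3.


Left contraction v _| B = <vB>_1 (grade-1 part of the geometric product vB).
Using e1_|e12 = e2, e2_|e12 = -e1, e1_|e13 = e3, e3_|e13 = -e1, e2_|e23 = e3, e3_|e23 = -e2:
e1 coeff: -v2*b12 - v3*b13 = -(-2)*(2) - (-3)*(-4) = -8
e2 coeff: v1*b12 - v3*b23 = (-1)*(2) - (-3)*(-2) = -8
e3 coeff: v1*b13 + v2*b23 = (-1)*(-4) + (-2)*(-2) = 8
v _| B = -8*e1 - 8*e2 + 8*e3


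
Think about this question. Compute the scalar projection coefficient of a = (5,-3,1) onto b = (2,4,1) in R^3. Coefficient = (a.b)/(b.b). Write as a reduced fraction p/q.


Projection coefficient = (a . b) / (b . b)
a . b = 5*2 + (-3)*4 + 1*1
= 10 + (-12) + 1 = -1
b . b = 2^2 + 4^2 + 1^2
= 4 + 16 + 1 = 21
Coefficient = -1/21
In lowest terms: -1/21


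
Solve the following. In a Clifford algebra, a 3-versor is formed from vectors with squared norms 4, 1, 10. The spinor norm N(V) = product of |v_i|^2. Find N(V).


Spinor norm N(V) = |v1|^2 * |v2|^2 * ... * |v3|^2
= 4 * 1 * 10
Running product: 4, 4, 40
N(V) = 40


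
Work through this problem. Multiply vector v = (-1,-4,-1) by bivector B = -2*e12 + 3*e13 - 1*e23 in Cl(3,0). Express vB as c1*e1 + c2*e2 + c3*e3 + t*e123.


vB has grade-1 (vector) and grade-3 (trivector) parts: vB = (v _| B) + (v ^ B).
Vector part <vB>_1:
  e1: -v2*b12 - v3*b13 = -(-4)*(-2) - (-1)*(3) = -5
  e2: v1*b12 - v3*b23 = (-1)*(-2) - (-1)*(-1) = 1
  e3: v1*b13 + v2*b23 = (-1)*(3) + (-4)*(-1) = 1
Trivector part <vB>_3:
  e123: v1*b23 - v2*b13 + v3*b12 = (-1)*(-1) - (-4)*(3) + (-1)*(-2) = 15
vB = -5*e1 + 1*e2 + 1*e3 + 15*e123


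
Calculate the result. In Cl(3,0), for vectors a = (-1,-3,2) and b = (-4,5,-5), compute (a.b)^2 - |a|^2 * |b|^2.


a . b = (-1)*(-4) + (-3)*5 + 2*(-5)
= 4 + (-15) + (-10) = -21
|a|^2 = (-1)^2 + (-3)^2 + 2^2 = 14
|b|^2 = (-4)^2 + 5^2 + (-5)^2 = 66
(a.b)^2 = (-21)^2 = 441
|a|^2 * |b|^2 = 14 * 66 = 924
Result = 441 - 924 = -483


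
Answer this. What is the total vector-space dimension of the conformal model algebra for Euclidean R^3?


The conformal model of R^3 uses Cl(4,1): the 3 Euclidean generators plus two extra orthogonal generators e+ (e+^2 = +1) and e- (e-^2 = -1), from which the null vectors e0, einf are built.
Number of generators m = 3 + 2 = 5.
dim Cl(p,q) = 2^m = 2^5 = 32


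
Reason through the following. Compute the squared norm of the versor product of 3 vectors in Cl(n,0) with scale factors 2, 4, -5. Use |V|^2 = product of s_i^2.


Each vector v_i has |v_i|^2 = s_i^2
Squared scales: 2^2 = 4, 4^2 = 16, (-5)^2 = 25
|V|^2 = 4 * 16 * 25
= 1600


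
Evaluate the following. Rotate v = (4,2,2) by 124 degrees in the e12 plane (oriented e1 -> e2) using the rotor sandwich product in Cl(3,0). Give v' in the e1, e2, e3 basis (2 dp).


Rotor R = cos(62deg) - sin(62deg)*e12
Rotation angle theta = 2 * 62 = 124 degrees in the e12 plane (e1 -> e2).
The component perpendicular to the plane (e3) is invariant: v'_3 = v3 = 2.00
cos(124deg) = -0.5592, sin(124deg) = 0.8290
v'_1 = v1*cos(theta) - v2*sin(theta) = 4*(-0.5592) - 2*0.8290 = -3.89
v'_2 = v1*sin(theta) + v2*cos(theta) = 4*0.8290 + 2*(-0.5592) = 2.20
v' = -3.89*e1 + 2.20*e2 + 2.00*e3


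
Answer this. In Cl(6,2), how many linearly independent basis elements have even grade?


Even subalgebra dimension = 2^(n-1)
n = 6 + 2 = 8
2^(8 - 1) = 2^7 = 128
Verification: sum of C(8,k) for even k = 1 + 28 + 70 + 28 + 1 = 128
Result = 128


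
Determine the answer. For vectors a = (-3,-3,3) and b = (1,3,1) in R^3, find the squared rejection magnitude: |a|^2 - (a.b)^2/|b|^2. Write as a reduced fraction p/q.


|a|^2 = (-3)^2 + (-3)^2 + 3^2 = 27
|b|^2 = 1^2 + 3^2 + 1^2 = 11
a . b = (-3)*1 + (-3)*3 + 3*1 = -9
(a.b)^2 = (-9)^2 = 81
|rej|^2 = 27 - 81/11
= (297 - 81)/11
= 216/11
In lowest terms: 216/11


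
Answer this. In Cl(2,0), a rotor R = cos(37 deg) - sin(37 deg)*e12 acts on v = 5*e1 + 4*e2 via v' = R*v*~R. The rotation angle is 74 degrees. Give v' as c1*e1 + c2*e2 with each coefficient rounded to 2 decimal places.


Rotor R = cos(37deg) - sin(37deg)*e12
Rotation angle theta = 2 * 37 = 74 degrees
v' = R*v*~R rotates v by theta.
cos(74deg) = 0.2756, sin(74deg) = 0.9613
v'_1 = 5*cos(74deg) - 4*sin(74deg)
= 5*0.2756 - 4*0.9613
= -2.47
v'_2 = 5*sin(74deg) + 4*cos(74deg)
= 5*0.9613 + 4*0.2756
= 5.91
v' = -2.47*e1 + 5.91*e2


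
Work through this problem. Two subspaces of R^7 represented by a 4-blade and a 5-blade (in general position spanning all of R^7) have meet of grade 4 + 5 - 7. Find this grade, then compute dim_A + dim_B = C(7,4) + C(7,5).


Meet grade = grade(A) + grade(B) - n
= 4 + 5 - 7 = 2
C(7,4) = 35
C(7,5) = 21
dim_A + dim_B = 35 + 21 = 56


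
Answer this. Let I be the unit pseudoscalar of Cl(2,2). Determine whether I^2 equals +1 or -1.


The pseudoscalar I = e1...e_n (product of all n generators) of Cl(p,q) satisfies I^2 = (-1)^(q + n(n-1)/2).
p = 2, q = 2, n = p + q = 4
n(n-1)/2 = 4 * 3 / 2 = 6
Exponent = q + n(n-1)/2 = 2 + 6 = 8
I^2 = (-1)^8 = +1


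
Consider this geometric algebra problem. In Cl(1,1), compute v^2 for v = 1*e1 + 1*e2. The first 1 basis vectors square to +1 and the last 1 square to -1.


v^2 = sum of c_i^2 * e_i^2
Positive signature terms (e_i^2 = +1): 1^2 = 1
Negative signature terms (e_j^2 = -1): 1^2 = 1
v^2 = 1 - 1 = 0


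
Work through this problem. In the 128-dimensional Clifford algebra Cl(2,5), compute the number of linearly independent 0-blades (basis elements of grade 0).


Number of grade-k basis blades in Cl(p,q) with n = p + q is C(n, k).
n = 2 + 5 = 7
C(7, 0) = 7! / (0! * 7!)
= 5040 / (1 * 5040)
= 1


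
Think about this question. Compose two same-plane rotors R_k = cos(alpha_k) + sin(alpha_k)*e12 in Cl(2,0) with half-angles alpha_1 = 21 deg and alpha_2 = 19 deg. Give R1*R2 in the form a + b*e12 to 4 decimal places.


Same-plane rotors commute and their half-angles add:
R1*R2 = cos(a1 + a2) + sin(a1 + a2)*e12.
a1 + a2 = 21 + 19 = 40 deg
cos(40 deg) = 0.7660
sin(40 deg) = 0.6428
R1*R2 = 0.7660 + 0.6428*e12


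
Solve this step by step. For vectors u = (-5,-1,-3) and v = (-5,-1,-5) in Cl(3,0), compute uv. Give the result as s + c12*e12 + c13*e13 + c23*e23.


In Cl(3,0): e_i^2 = 1, e_ie_j = -e_je_i for i != j.
Scalar part = u . v = (-5)*(-5) + (-1)*(-1) + (-3)*(-5)
= 25 + 1 + 15 = 41
e12 coeff = (-5)*(-1) - (-1)*(-5) = 5 - 5 = 0
e13 coeff = (-5)*(-5) - (-3)*(-5) = 25 - 15 = 10
e23 coeff = (-1)*(-5) - (-3)*(-1) = 5 - 3 = 2
uv = 41 + 0*e12 + 10*e13 + 2*e23


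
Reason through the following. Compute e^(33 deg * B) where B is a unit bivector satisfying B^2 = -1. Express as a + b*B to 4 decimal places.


For a unit bivector B with B^2 = -1, the exponential series gives
e^(theta*B) = cos(theta) + sin(theta)*B (the GA analogue of Euler's formula).
theta = 33 degrees = 0.575959 rad
cos(33 deg) = 0.8387
sin(33 deg) = 0.5446
exp(theta*B) = 0.8387 + 0.5446*B


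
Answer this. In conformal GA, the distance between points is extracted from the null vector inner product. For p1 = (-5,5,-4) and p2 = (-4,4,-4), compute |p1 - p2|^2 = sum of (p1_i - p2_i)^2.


p1 - p2 = (-1, 1, 0)
|p1 - p2|^2 = (-1)^2 + 1^2 + 0^2
= 1 + 1 + 0
= 2


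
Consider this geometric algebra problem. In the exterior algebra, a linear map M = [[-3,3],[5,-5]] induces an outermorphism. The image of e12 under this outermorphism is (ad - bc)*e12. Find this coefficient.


The outermorphism of a linear map f sends e1^e2 to f(e1)^f(e2).
f(e1) = -3*e1 + 5*e2
f(e2) = 3*e1 - 5*e2
f(e1) ^ f(e2) = (-3*e1 + 5*e2) ^ (3*e1 - 5*e2)
= (-3)*(-5)*e12 + 5*3*e21
= (15 - 15)*e12
= 0*e12
Coefficient = 0


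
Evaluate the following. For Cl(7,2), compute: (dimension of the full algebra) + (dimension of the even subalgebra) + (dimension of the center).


n = 7 + 2 = 9
Total dim = 2^9 = 512
Even subalgebra dim = 2^8 = 256
n is odd, so center dim = 2
Sum = 512 + 256 + 2 = 770


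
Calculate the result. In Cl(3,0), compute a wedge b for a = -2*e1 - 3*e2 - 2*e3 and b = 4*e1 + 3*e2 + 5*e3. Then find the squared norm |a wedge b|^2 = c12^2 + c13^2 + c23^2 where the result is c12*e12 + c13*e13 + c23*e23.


a wedge b = (a1*b2 - a2*b1)*e12 + (a1*b3 - a3*b1)*e13 + (a2*b3 - a3*b2)*e23
e12 coeff: (-2)*3 - (-3)*4 = -6 - (-12) = 6
e13 coeff: (-2)*5 - (-2)*4 = -10 - (-8) = -2
e23 coeff: (-3)*5 - (-2)*3 = -15 - (-6) = -9
|a wedge b|^2 = 6^2 + (-2)^2 + (-9)^2
= 36 + 4 + 81
= 121


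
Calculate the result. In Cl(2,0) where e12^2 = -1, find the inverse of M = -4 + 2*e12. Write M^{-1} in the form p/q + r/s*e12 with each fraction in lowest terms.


M = -4 + 2*e12, where e12^2 = -1.
Since M commutes with its reverse ~M = a - b*e12, M * ~M = a^2 - b^2*e12^2 = a^2 + b^2.
So M^{-1} = ~M / (a^2 + b^2) = (a - b*e12)/(a^2 + b^2).
a^2 + b^2 = 16 + 4 = 20
Scalar part = -4/20 = -1/5
Bivector coeff = -2/20 = -1/10
M^{-1} = -1/5 - 1/10*e12


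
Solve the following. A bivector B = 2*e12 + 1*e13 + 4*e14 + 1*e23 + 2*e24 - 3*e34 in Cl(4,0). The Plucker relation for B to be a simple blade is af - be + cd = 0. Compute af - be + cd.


Plucker relation: af - be + cd
a*f = 2*(-3) = -6
b*e = 1*2 = 2
c*d = 4*1 = 4
af - be + cd = -6 - 2 + 4
= -4


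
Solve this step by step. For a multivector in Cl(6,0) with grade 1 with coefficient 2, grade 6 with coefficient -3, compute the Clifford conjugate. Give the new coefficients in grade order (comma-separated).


Clifford conjugate sign for grade k: (-1)^(k(k+1)/2)
Grade 1: (-1)^(1*2/2) = (-1)^1 = -1, coeff 2 -> -2
Grade 6: (-1)^(6*7/2) = (-1)^21 = -1, coeff -3 -> 3
Conjugated coefficients: -2, 3


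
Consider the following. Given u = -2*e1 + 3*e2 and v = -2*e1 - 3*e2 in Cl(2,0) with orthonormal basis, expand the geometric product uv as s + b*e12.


Expand: (-2*e1 + 3*e2)(-2*e1 - 3*e2)
= (-2)*(-2)*e1e1 + (-2)*(-3)*e1e2 + 3*(-2)*e2e1 + 3*(-3)*e2e2
Using e1^2 = e2^2 = 1, e2e1 = -e1e2:
Scalar part s = (-2)*(-2) + 3*(-3) = 4 + (-9) = -5
Bivector part b = (-2)*(-3) - 3*(-2) = 6 - (-6) = 12
uv = -5 + 12*e12


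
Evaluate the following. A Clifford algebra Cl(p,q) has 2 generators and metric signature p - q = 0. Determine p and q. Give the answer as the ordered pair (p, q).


We need p + q = 2 and p - q = 0.
Adding: 2p = 2 + 0 = 2, so p = 1.
Then q = 2 - 1 = 1.
(p, q) = (1, 1)


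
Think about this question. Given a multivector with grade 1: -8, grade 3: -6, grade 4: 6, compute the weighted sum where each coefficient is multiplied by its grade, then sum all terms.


Grade-weighted sum = sum of grade_k * coefficient_k
1*(-8) = -8
3*(-6) = -18
4*6 = 24
Total = -8 + (-18) + 24 = -2


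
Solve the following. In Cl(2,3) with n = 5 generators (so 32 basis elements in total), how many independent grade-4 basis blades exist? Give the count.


Number of grade-k basis blades in Cl(p,q) with n = p + q is C(n, k).
n = 2 + 3 = 5
C(5, 4) = 5! / (4! * 1!)
= 120 / (24 * 1)
= 5


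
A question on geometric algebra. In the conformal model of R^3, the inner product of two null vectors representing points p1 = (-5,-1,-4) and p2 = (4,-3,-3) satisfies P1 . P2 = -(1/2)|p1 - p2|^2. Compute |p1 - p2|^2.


p1 - p2 = (-9, 2, -1)
|p1 - p2|^2 = (-9)^2 + 2^2 + (-1)^2
= 81 + 4 + 1
= 86


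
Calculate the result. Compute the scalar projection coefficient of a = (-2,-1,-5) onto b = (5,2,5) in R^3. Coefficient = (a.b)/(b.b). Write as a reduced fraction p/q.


Projection coefficient = (a . b) / (b . b)
a . b = (-2)*5 + (-1)*2 + (-5)*5
= -10 + (-2) + (-25) = -37
b . b = 5^2 + 2^2 + 5^2
= 25 + 4 + 25 = 54
Coefficient = -37/54
In lowest terms: -37/54


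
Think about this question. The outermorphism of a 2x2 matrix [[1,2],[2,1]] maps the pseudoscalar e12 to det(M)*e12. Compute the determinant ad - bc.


The outermorphism of a linear map f sends e1^e2 to f(e1)^f(e2).
f(e1) = 1*e1 + 2*e2
f(e2) = 2*e1 + 1*e2
f(e1) ^ f(e2) = (1*e1 + 2*e2) ^ (2*e1 + 1*e2)
= 1*1*e12 + 2*2*e21
= (1 - 4)*e12
= -3*e12
Coefficient = -3


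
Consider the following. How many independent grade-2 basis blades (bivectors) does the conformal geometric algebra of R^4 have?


The conformal model of R^4 uses Cl(5,1) with m = 4 + 2 = 6 generators.
Number of grade-2 blades = C(m, 2) = C(6, 2)
= 6*5/2 = 15


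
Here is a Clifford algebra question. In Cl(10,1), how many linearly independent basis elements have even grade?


Even subalgebra dimension = 2^(n-1)
n = 10 + 1 = 11
2^(11 - 1) = 2^10 = 1024
Verification: sum of C(11,k) for even k = 1 + 55 + 330 + 462 + 165 + 11 = 1024
Result = 1024


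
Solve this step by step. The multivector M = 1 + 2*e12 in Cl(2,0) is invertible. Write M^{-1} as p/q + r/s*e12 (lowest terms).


M = 1 + 2*e12, where e12^2 = -1.
Since M commutes with its reverse ~M = a - b*e12, M * ~M = a^2 - b^2*e12^2 = a^2 + b^2.
So M^{-1} = ~M / (a^2 + b^2) = (a - b*e12)/(a^2 + b^2).
a^2 + b^2 = 1 + 4 = 5
Scalar part = 1/5 = 1/5
Bivector coeff = -2/5 = -2/5
M^{-1} = 1/5 - 2/5*e12


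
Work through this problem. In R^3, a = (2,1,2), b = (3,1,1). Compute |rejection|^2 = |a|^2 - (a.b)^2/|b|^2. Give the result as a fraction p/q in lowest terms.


|a|^2 = 2^2 + 1^2 + 2^2 = 9
|b|^2 = 3^2 + 1^2 + 1^2 = 11
a . b = 2*3 + 1*1 + 2*1 = 9
(a.b)^2 = 9^2 = 81
|rej|^2 = 9 - 81/11
= (99 - 81)/11
= 18/11
In lowest terms: 18/11


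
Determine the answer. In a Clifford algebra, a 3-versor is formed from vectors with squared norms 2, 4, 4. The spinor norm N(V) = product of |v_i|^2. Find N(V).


Spinor norm N(V) = |v1|^2 * |v2|^2 * ... * |v3|^2
= 2 * 4 * 4
Running product: 2, 8, 32
N(V) = 32


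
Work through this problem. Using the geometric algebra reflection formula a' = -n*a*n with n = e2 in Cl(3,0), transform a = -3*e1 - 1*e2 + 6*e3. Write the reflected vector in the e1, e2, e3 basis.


Reflection formula: a' = -n*a*n, with n = e2 (unit vector, n^2 = 1).
For reflection through hyperplane perp to e2:
The component along e2 flips sign, others stay.
a = (-3, -1, 6)
a' = (-3, 1, 6)
a' = -3*e1 + 1*e2 + 6*e3


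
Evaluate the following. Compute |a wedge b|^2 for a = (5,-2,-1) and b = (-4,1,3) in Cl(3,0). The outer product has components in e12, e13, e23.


a wedge b = (a1*b2 - a2*b1)*e12 + (a1*b3 - a3*b1)*e13 + (a2*b3 - a3*b2)*e23
e12 coeff: 5*1 - (-2)*(-4) = 5 - 8 = -3
e13 coeff: 5*3 - (-1)*(-4) = 15 - 4 = 11
e23 coeff: (-2)*3 - (-1)*1 = -6 - (-1) = -5
|a wedge b|^2 = (-3)^2 + 11^2 + (-5)^2
= 9 + 121 + 25
= 155


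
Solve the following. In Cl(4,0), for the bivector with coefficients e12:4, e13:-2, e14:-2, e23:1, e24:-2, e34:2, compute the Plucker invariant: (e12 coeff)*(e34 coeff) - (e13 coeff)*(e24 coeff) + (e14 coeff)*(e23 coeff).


Plucker relation: af - be + cd
a*f = 4*2 = 8
b*e = (-2)*(-2) = 4
c*d = (-2)*1 = -2
af - be + cd = 8 - 4 + (-2)
= 2


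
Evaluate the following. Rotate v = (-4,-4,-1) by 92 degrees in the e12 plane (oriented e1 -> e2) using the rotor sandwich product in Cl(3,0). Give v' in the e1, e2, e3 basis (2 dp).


Rotor R = cos(46deg) - sin(46deg)*e12
Rotation angle theta = 2 * 46 = 92 degrees in the e12 plane (e1 -> e2).
The component perpendicular to the plane (e3) is invariant: v'_3 = v3 = -1.00
cos(92deg) = -0.0349, sin(92deg) = 0.9994
v'_1 = v1*cos(theta) - v2*sin(theta) = -4*(-0.0349) - (-4)*0.9994 = 4.14
v'_2 = v1*sin(theta) + v2*cos(theta) = -4*0.9994 + (-4)*(-0.0349) = -3.86
v' = 4.14*e1 - 3.86*e2 - 1.00*e3


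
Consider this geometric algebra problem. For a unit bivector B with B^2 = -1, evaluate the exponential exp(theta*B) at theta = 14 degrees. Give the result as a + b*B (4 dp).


For a unit bivector B with B^2 = -1, the exponential series gives
e^(theta*B) = cos(theta) + sin(theta)*B (the GA analogue of Euler's formula).
theta = 14 degrees = 0.244346 rad
cos(14 deg) = 0.9703
sin(14 deg) = 0.2419
exp(theta*B) = 0.9703 + 0.2419*B


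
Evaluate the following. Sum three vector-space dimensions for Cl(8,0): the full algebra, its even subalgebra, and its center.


n = 8 + 0 = 8
Total dim = 2^8 = 256
Even subalgebra dim = 2^7 = 128
n is even, so center dim = 1
Sum = 256 + 128 + 1 = 385


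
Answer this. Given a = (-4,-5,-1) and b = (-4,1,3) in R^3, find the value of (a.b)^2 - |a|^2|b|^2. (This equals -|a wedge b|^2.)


a . b = (-4)*(-4) + (-5)*1 + (-1)*3
= 16 + (-5) + (-3) = 8
|a|^2 = (-4)^2 + (-5)^2 + (-1)^2 = 42
|b|^2 = (-4)^2 + 1^2 + 3^2 = 26
(a.b)^2 = 8^2 = 64
|a|^2 * |b|^2 = 42 * 26 = 1092
Result = 64 - 1092 = -1028


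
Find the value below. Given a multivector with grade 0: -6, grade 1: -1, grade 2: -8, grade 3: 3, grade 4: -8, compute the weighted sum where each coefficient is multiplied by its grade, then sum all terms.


Grade-weighted sum = sum of grade_k * coefficient_k
0*(-6) = 0
1*(-1) = -1
2*(-8) = -16
3*3 = 9
4*(-8) = -32
Total = 0 + (-1) + (-16) + 9 + (-32) = -40


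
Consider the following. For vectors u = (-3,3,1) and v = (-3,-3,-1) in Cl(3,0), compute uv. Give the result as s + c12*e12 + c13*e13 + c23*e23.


In Cl(3,0): e_i^2 = 1, e_ie_j = -e_je_i for i != j.
Scalar part = u . v = (-3)*(-3) + 3*(-3) + 1*(-1)
= 9 + (-9) + (-1) = -1
e12 coeff = (-3)*(-3) - 3*(-3) = 9 - (-9) = 18
e13 coeff = (-3)*(-1) - 1*(-3) = 3 - (-3) = 6
e23 coeff = 3*(-1) - 1*(-3) = -3 - (-3) = 0
uv = -1 + 18*e12 + 6*e13 + 0*e23


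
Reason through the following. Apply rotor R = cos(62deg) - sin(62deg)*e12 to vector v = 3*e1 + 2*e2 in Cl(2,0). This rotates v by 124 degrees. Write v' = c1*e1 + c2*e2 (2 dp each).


Rotor R = cos(62deg) - sin(62deg)*e12
Rotation angle theta = 2 * 62 = 124 degrees
v' = R*v*~R rotates v by theta.
cos(124deg) = -0.5592, sin(124deg) = 0.8290
v'_1 = 3*cos(124deg) - 2*sin(124deg)
= 3*(-0.5592) - 2*0.8290
= -3.34
v'_2 = 3*sin(124deg) + 2*cos(124deg)
= 3*0.8290 + 2*(-0.5592)
= 1.37
v' = -3.34*e1 + 1.37*e2


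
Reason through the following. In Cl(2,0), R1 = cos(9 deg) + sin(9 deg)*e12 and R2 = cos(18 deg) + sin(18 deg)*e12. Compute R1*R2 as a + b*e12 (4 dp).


Same-plane rotors commute and their half-angles add:
R1*R2 = cos(a1 + a2) + sin(a1 + a2)*e12.
a1 + a2 = 9 + 18 = 27 deg
cos(27 deg) = 0.8910
sin(27 deg) = 0.4540
R1*R2 = 0.8910 + 0.4540*e12


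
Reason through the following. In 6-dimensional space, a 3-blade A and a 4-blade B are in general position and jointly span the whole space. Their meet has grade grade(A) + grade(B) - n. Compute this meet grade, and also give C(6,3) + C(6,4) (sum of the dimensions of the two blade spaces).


Meet grade = grade(A) + grade(B) - n
= 3 + 4 - 6 = 1
C(6,3) = 20
C(6,4) = 15
dim_A + dim_B = 20 + 15 = 35


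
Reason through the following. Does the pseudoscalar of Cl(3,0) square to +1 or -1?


The pseudoscalar I = e1...e_n (product of all n generators) of Cl(p,q) satisfies I^2 = (-1)^(q + n(n-1)/2).
p = 3, q = 0, n = p + q = 3
n(n-1)/2 = 3 * 2 / 2 = 3
Exponent = q + n(n-1)/2 = 0 + 3 = 3
I^2 = (-1)^3 = -1


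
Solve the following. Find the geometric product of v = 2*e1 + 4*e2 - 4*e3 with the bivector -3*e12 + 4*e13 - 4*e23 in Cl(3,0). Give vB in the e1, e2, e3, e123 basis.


vB has grade-1 (vector) and grade-3 (trivector) parts: vB = (v _| B) + (v ^ B).
Vector part <vB>_1:
  e1: -v2*b12 - v3*b13 = -(4)*(-3) - (-4)*(4) = 28
  e2: v1*b12 - v3*b23 = (2)*(-3) - (-4)*(-4) = -22
  e3: v1*b13 + v2*b23 = (2)*(4) + (4)*(-4) = -8
Trivector part <vB>_3:
  e123: v1*b23 - v2*b13 + v3*b12 = (2)*(-4) - (4)*(4) + (-4)*(-3) = -12
vB = 28*e1 - 22*e2 - 8*e3 - 12*e123


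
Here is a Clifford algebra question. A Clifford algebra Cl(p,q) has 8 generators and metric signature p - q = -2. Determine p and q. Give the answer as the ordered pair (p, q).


We need p + q = 8 and p - q = -2.
Adding: 2p = 8 + (-2) = 6, so p = 3.
Then q = 8 - 3 = 5.
(p, q) = (3, 5)


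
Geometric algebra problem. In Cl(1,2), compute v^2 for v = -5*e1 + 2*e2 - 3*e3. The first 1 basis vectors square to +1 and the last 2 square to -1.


v^2 = sum of c_i^2 * e_i^2
Positive signature terms (e_i^2 = +1): (-5)^2 = 25
Negative signature terms (e_j^2 = -1): 2^2 + (-3)^2 = 13
v^2 = 25 - 13 = 12


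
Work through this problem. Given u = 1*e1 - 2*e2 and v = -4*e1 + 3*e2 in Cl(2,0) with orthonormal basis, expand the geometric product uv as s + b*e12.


Expand: (1*e1 - 2*e2)(-4*e1 + 3*e2)
= 1*(-4)*e1e1 + 1*3*e1e2 + (-2)*(-4)*e2e1 + (-2)*3*e2e2
Using e1^2 = e2^2 = 1, e2e1 = -e1e2:
Scalar part s = 1*(-4) + (-2)*3 = -4 + (-6) = -10
Bivector part b = 1*3 - (-2)*(-4) = 3 - 8 = -5
uv = -10 - 5*e12


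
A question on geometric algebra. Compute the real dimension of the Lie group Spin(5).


Spin(n) double-covers SO(n); both have Lie algebra so(n) of dimension n(n-1)/2.
n = 5
n(n-1) = 5 * 4 = 20
dim Spin(5) = 20/2 = 10


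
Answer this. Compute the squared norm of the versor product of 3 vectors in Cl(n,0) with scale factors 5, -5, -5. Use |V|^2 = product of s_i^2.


Each vector v_i has |v_i|^2 = s_i^2
Squared scales: 5^2 = 25, (-5)^2 = 25, (-5)^2 = 25
|V|^2 = 25 * 25 * 25
= 15625


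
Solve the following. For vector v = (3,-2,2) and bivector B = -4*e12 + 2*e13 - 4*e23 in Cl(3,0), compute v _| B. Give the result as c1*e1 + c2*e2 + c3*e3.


Left contraction v _| B = <vB>_1 (grade-1 part of the geometric product vB).
Using e1_|e12 = e2, e2_|e12 = -e1, e1_|e13 = e3, e3_|e13 = -e1, e2_|e23 = e3, e3_|e23 = -e2:
e1 coeff: -v2*b12 - v3*b13 = -(-2)*(-4) - (2)*(2) = -12
e2 coeff: v1*b12 - v3*b23 = (3)*(-4) - (2)*(-4) = -4
e3 coeff: v1*b13 + v2*b23 = (3)*(2) + (-2)*(-4) = 14
v _| B = -12*e1 - 4*e2 + 14*e3


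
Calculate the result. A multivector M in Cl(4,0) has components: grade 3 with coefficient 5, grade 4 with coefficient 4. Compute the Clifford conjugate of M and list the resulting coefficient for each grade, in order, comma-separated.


Clifford conjugate sign for grade k: (-1)^(k(k+1)/2)
Grade 3: (-1)^(3*4/2) = (-1)^6 = 1, coeff 5 -> 5
Grade 4: (-1)^(4*5/2) = (-1)^10 = 1, coeff 4 -> 4
Conjugated coefficients: 5, 4


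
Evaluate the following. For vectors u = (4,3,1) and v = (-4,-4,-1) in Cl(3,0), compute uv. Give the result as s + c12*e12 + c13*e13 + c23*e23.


In Cl(3,0): e_i^2 = 1, e_ie_j = -e_je_i for i != j.
Scalar part = u . v = 4*(-4) + 3*(-4) + 1*(-1)
= -16 + (-12) + (-1) = -29
e12 coeff = 4*(-4) - 3*(-4) = -16 - (-12) = -4
e13 coeff = 4*(-1) - 1*(-4) = -4 - (-4) = 0
e23 coeff = 3*(-1) - 1*(-4) = -3 - (-4) = 1
uv = -29 - 4*e12 + 0*e13 + 1*e23


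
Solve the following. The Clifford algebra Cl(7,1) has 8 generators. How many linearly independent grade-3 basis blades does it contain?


Number of grade-k basis blades in Cl(p,q) with n = p + q is C(n, k).
n = 7 + 1 = 8
C(8, 3) = 8! / (3! * 5!)
= 40320 / (6 * 120)
= 56


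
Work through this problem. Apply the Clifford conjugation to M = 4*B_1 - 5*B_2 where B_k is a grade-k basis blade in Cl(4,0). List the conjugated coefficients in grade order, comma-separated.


Clifford conjugate sign for grade k: (-1)^(k(k+1)/2)
Grade 1: (-1)^(1*2/2) = (-1)^1 = -1, coeff 4 -> -4
Grade 2: (-1)^(2*3/2) = (-1)^3 = -1, coeff -5 -> 5
Conjugated coefficients: -4, 5


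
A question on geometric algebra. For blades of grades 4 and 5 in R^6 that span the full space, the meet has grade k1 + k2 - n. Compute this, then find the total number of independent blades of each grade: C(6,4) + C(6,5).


Meet grade = grade(A) + grade(B) - n
= 4 + 5 - 6 = 3
C(6,4) = 15
C(6,5) = 6
dim_A + dim_B = 15 + 6 = 21


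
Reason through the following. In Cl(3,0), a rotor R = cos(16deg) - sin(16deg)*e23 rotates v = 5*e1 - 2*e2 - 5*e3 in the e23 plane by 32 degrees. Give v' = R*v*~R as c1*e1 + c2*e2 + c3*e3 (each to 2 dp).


Rotor R = cos(16deg) - sin(16deg)*e23
Rotation angle theta = 2 * 16 = 32 degrees in the e23 plane (e2 -> e3).
The component perpendicular to the plane (e1) is invariant: v'_1 = v1 = 5.00
cos(32deg) = 0.8480, sin(32deg) = 0.5299
v'_2 = v2*cos(theta) - v3*sin(theta) = -2*0.8480 - (-5)*0.5299 = 0.95
v'_3 = v2*sin(theta) + v3*cos(theta) = -2*0.5299 + (-5)*0.8480 = -5.30
v' = 5.00*e1 + 0.95*e2 - 5.30*e3


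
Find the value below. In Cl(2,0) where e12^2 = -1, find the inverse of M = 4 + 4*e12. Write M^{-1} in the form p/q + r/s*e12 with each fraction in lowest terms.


M = 4 + 4*e12, where e12^2 = -1.
Since M commutes with its reverse ~M = a - b*e12, M * ~M = a^2 - b^2*e12^2 = a^2 + b^2.
So M^{-1} = ~M / (a^2 + b^2) = (a - b*e12)/(a^2 + b^2).
a^2 + b^2 = 16 + 16 = 32
Scalar part = 4/32 = 1/8
Bivector coeff = -4/32 = -1/8
M^{-1} = 1/8 - 1/8*e12


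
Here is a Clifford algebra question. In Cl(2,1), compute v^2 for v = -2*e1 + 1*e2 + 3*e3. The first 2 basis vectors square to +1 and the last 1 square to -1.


v^2 = sum of c_i^2 * e_i^2
Positive signature terms (e_i^2 = +1): (-2)^2 + 1^2 = 5
Negative signature terms (e_j^2 = -1): 3^2 = 9
v^2 = 5 - 9 = -4


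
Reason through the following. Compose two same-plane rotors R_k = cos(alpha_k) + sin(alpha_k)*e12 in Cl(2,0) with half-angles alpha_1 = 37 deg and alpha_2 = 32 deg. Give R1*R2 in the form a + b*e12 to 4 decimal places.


Same-plane rotors commute and their half-angles add:
R1*R2 = cos(a1 + a2) + sin(a1 + a2)*e12.
a1 + a2 = 37 + 32 = 69 deg
cos(69 deg) = 0.3584
sin(69 deg) = 0.9336
R1*R2 = 0.3584 + 0.9336*e12


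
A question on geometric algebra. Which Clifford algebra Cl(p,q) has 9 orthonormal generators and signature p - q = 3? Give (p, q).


We need p + q = 9 and p - q = 3.
Adding: 2p = 9 + 3 = 12, so p = 6.
Then q = 9 - 6 = 3.
(p, q) = (6, 3)


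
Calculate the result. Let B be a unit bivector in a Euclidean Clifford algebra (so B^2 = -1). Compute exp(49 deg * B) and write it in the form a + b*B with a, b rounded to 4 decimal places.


For a unit bivector B with B^2 = -1, the exponential series gives
e^(theta*B) = cos(theta) + sin(theta)*B (the GA analogue of Euler's formula).
theta = 49 degrees = 0.855211 rad
cos(49 deg) = 0.6561
sin(49 deg) = 0.7547
exp(theta*B) = 0.6561 + 0.7547*B


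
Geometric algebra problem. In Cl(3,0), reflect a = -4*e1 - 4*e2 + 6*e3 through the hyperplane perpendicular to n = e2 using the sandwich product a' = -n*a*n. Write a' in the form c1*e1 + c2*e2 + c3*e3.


Reflection formula: a' = -n*a*n, with n = e2 (unit vector, n^2 = 1).
For reflection through hyperplane perp to e2:
The component along e2 flips sign, others stay.
a = (-4, -4, 6)
a' = (-4, 4, 6)
a' = -4*e1 + 4*e2 + 6*e3


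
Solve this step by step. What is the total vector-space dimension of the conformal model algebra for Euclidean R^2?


The conformal model of R^2 uses Cl(3,1): the 2 Euclidean generators plus two extra orthogonal generators e+ (e+^2 = +1) and e- (e-^2 = -1), from which the null vectors e0, einf are built.
Number of generators m = 2 + 2 = 4.
dim Cl(p,q) = 2^m = 2^4 = 16


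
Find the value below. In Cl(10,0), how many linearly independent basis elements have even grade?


Even subalgebra dimension = 2^(n-1)
n = 10 + 0 = 10
2^(10 - 1) = 2^9 = 512
Verification: sum of C(10,k) for even k = 1 + 45 + 210 + 210 + 45 + 1 = 512
Result = 512


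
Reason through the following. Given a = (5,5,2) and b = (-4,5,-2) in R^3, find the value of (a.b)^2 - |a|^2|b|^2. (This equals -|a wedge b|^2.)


a . b = 5*(-4) + 5*5 + 2*(-2)
= -20 + 25 + (-4) = 1
|a|^2 = 5^2 + 5^2 + 2^2 = 54
|b|^2 = (-4)^2 + 5^2 + (-2)^2 = 45
(a.b)^2 = 1^2 = 1
|a|^2 * |b|^2 = 54 * 45 = 2430
Result = 1 - 2430 = -2429


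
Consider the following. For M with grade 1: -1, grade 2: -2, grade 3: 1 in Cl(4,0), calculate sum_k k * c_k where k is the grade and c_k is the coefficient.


Grade-weighted sum = sum of grade_k * coefficient_k
1*(-1) = -1
2*(-2) = -4
3*1 = 3
Total = -1 + (-4) + 3 = -2


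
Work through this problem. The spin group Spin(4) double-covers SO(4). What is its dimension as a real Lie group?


Spin(n) double-covers SO(n); both have Lie algebra so(n) of dimension n(n-1)/2.
n = 4
n(n-1) = 4 * 3 = 12
dim Spin(4) = 12/2 = 6


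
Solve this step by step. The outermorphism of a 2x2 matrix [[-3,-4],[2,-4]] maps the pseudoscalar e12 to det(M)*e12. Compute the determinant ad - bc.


The outermorphism of a linear map f sends e1^e2 to f(e1)^f(e2).
f(e1) = -3*e1 + 2*e2
f(e2) = -4*e1 - 4*e2
f(e1) ^ f(e2) = (-3*e1 + 2*e2) ^ (-4*e1 - 4*e2)
= (-3)*(-4)*e12 + 2*(-4)*e21
= (12 - (-8))*e12
= 20*e12
Coefficient = 20


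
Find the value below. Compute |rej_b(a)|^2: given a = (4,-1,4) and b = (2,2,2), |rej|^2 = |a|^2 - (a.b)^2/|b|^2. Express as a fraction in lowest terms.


|a|^2 = 4^2 + (-1)^2 + 4^2 = 33
|b|^2 = 2^2 + 2^2 + 2^2 = 12
a . b = 4*2 + (-1)*2 + 4*2 = 14
(a.b)^2 = 14^2 = 196
|rej|^2 = 33 - 196/12
= (396 - 196)/12
= 200/12
In lowest terms: 50/3


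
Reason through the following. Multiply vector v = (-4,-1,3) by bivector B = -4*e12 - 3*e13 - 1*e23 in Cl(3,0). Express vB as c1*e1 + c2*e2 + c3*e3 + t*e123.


vB has grade-1 (vector) and grade-3 (trivector) parts: vB = (v _| B) + (v ^ B).
Vector part <vB>_1:
  e1: -v2*b12 - v3*b13 = -(-1)*(-4) - (3)*(-3) = 5
  e2: v1*b12 - v3*b23 = (-4)*(-4) - (3)*(-1) = 19
  e3: v1*b13 + v2*b23 = (-4)*(-3) + (-1)*(-1) = 13
Trivector part <vB>_3:
  e123: v1*b23 - v2*b13 + v3*b12 = (-4)*(-1) - (-1)*(-3) + (3)*(-4) = -11
vB = 5*e1 + 19*e2 + 13*e3 - 11*e123


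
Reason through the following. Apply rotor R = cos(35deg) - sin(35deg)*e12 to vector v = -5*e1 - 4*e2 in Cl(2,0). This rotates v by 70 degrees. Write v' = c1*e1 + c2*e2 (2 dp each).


Rotor R = cos(35deg) - sin(35deg)*e12
Rotation angle theta = 2 * 35 = 70 degrees
v' = R*v*~R rotates v by theta.
cos(70deg) = 0.3420, sin(70deg) = 0.9397
v'_1 = -5*cos(70deg) - (-4)*sin(70deg)
= -5*0.3420 - (-4)*0.9397
= 2.05
v'_2 = -5*sin(70deg) + (-4)*cos(70deg)
= -5*0.9397 + (-4)*0.3420
= -6.07
v' = 2.05*e1 - 6.07*e2


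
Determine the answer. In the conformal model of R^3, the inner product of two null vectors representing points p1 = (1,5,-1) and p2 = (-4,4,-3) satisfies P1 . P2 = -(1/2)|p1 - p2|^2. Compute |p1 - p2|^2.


p1 - p2 = (5, 1, 2)
|p1 - p2|^2 = 5^2 + 1^2 + 2^2
= 25 + 1 + 4
= 30


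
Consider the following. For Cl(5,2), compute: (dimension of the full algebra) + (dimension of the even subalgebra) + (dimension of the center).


n = 5 + 2 = 7
Total dim = 2^7 = 128
Even subalgebra dim = 2^6 = 64
n is odd, so center dim = 2
Sum = 128 + 64 + 2 = 194


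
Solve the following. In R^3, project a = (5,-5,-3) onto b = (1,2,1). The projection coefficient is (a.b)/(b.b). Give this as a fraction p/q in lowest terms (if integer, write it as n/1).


Projection coefficient = (a . b) / (b . b)
a . b = 5*1 + (-5)*2 + (-3)*1
= 5 + (-10) + (-3) = -8
b . b = 1^2 + 2^2 + 1^2
= 1 + 4 + 1 = 6
Coefficient = -8/6
In lowest terms: -4/3


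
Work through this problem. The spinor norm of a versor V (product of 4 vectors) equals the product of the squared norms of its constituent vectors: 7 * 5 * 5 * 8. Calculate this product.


Spinor norm N(V) = |v1|^2 * |v2|^2 * ... * |v4|^2
= 7 * 5 * 5 * 8
Running product: 7, 35, 175, 1400
N(V) = 1400


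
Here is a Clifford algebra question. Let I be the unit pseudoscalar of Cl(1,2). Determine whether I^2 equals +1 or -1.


The pseudoscalar I = e1...e_n (product of all n generators) of Cl(p,q) satisfies I^2 = (-1)^(q + n(n-1)/2).
p = 1, q = 2, n = p + q = 3
n(n-1)/2 = 3 * 2 / 2 = 3
Exponent = q + n(n-1)/2 = 2 + 3 = 5
I^2 = (-1)^5 = -1


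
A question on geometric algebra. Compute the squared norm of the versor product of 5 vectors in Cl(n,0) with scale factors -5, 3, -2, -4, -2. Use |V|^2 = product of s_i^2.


Each vector v_i has |v_i|^2 = s_i^2
Squared scales: (-5)^2 = 25, 3^2 = 9, (-2)^2 = 4, (-4)^2 = 16, (-2)^2 = 4
|V|^2 = 25 * 9 * 4 * 16 * 4
= 57600


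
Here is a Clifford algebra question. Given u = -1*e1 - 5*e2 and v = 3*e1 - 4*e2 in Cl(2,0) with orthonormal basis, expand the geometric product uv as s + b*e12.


Expand: (-1*e1 - 5*e2)(3*e1 - 4*e2)
= (-1)*3*e1e1 + (-1)*(-4)*e1e2 + (-5)*3*e2e1 + (-5)*(-4)*e2e2
Using e1^2 = e2^2 = 1, e2e1 = -e1e2:
Scalar part s = (-1)*3 + (-5)*(-4) = -3 + 20 = 17
Bivector part b = (-1)*(-4) - (-5)*3 = 4 - (-15) = 19
uv = 17 + 19*e12


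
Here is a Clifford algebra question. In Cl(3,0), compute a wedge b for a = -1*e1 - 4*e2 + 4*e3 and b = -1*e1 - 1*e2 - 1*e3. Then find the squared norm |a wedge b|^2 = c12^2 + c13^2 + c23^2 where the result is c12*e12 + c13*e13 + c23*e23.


a wedge b = (a1*b2 - a2*b1)*e12 + (a1*b3 - a3*b1)*e13 + (a2*b3 - a3*b2)*e23
e12 coeff: (-1)*(-1) - (-4)*(-1) = 1 - 4 = -3
e13 coeff: (-1)*(-1) - 4*(-1) = 1 - (-4) = 5
e23 coeff: (-4)*(-1) - 4*(-1) = 4 - (-4) = 8
|a wedge b|^2 = (-3)^2 + 5^2 + 8^2
= 9 + 25 + 64
= 98


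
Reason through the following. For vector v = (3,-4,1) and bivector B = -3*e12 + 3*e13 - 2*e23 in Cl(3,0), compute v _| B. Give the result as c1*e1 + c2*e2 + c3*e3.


Left contraction v _| B = <vB>_1 (grade-1 part of the geometric product vB).
Using e1_|e12 = e2, e2_|e12 = -e1, e1_|e13 = e3, e3_|e13 = -e1, e2_|e23 = e3, e3_|e23 = -e2:
e1 coeff: -v2*b12 - v3*b13 = -(-4)*(-3) - (1)*(3) = -15
e2 coeff: v1*b12 - v3*b23 = (3)*(-3) - (1)*(-2) = -7
e3 coeff: v1*b13 + v2*b23 = (3)*(3) + (-4)*(-2) = 17
v _| B = -15*e1 - 7*e2 + 17*e3


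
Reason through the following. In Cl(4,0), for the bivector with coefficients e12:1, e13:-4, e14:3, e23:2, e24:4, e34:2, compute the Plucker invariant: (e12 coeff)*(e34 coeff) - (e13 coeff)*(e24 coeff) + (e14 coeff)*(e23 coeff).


Plucker relation: af - be + cd
a*f = 1*2 = 2
b*e = (-4)*4 = -16
c*d = 3*2 = 6
af - be + cd = 2 - (-16) + 6
= 24


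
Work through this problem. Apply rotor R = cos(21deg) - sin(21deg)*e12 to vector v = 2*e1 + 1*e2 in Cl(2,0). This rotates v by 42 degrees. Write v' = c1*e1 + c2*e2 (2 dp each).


Rotor R = cos(21deg) - sin(21deg)*e12
Rotation angle theta = 2 * 21 = 42 degrees
v' = R*v*~R rotates v by theta.
cos(42deg) = 0.7431, sin(42deg) = 0.6691
v'_1 = 2*cos(42deg) - 1*sin(42deg)
= 2*0.7431 - 1*0.6691
= 0.82
v'_2 = 2*sin(42deg) + 1*cos(42deg)
= 2*0.6691 + 1*0.7431
= 2.08
v' = 0.82*e1 + 2.08*e2


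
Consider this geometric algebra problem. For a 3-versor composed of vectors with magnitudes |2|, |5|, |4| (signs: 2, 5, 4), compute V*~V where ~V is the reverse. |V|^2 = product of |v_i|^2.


Each vector v_i has |v_i|^2 = s_i^2
Squared scales: 2^2 = 4, 5^2 = 25, 4^2 = 16
|V|^2 = 4 * 25 * 16
= 1600


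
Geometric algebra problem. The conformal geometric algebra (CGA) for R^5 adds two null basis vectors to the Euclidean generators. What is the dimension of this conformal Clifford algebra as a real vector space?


The conformal model of R^5 uses Cl(6,1): the 5 Euclidean generators plus two extra orthogonal generators e+ (e+^2 = +1) and e- (e-^2 = -1), from which the null vectors e0, einf are built.
Number of generators m = 5 + 2 = 7.
dim Cl(p,q) = 2^m = 2^7 = 128


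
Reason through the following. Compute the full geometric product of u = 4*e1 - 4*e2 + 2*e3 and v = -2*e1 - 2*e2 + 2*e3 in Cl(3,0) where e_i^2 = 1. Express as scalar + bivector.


In Cl(3,0): e_i^2 = 1, e_ie_j = -e_je_i for i != j.
Scalar part = u . v = 4*(-2) + (-4)*(-2) + 2*2
= -8 + 8 + 4 = 4
e12 coeff = 4*(-2) - (-4)*(-2) = -8 - 8 = -16
e13 coeff = 4*2 - 2*(-2) = 8 - (-4) = 12
e23 coeff = (-4)*2 - 2*(-2) = -8 - (-4) = -4
uv = 4 - 16*e12 + 12*e13 - 4*e23


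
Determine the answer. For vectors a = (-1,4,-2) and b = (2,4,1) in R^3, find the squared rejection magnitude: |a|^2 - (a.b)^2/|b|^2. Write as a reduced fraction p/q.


|a|^2 = (-1)^2 + 4^2 + (-2)^2 = 21
|b|^2 = 2^2 + 4^2 + 1^2 = 21
a . b = (-1)*2 + 4*4 + (-2)*1 = 12
(a.b)^2 = 12^2 = 144
|rej|^2 = 21 - 144/21
= (441 - 144)/21
= 297/21
In lowest terms: 99/7


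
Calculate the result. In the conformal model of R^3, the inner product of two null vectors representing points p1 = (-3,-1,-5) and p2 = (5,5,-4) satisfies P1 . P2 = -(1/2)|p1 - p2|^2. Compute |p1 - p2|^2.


p1 - p2 = (-8, -6, -1)
|p1 - p2|^2 = (-8)^2 + (-6)^2 + (-1)^2
= 64 + 36 + 1
= 101


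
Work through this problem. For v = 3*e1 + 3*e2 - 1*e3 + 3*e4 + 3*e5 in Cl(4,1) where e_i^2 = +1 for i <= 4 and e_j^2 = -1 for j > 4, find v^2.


v^2 = sum of c_i^2 * e_i^2
Positive signature terms (e_i^2 = +1): 3^2 + 3^2 + (-1)^2 + 3^2 = 28
Negative signature terms (e_j^2 = -1): 3^2 = 9
v^2 = 28 - 9 = 19
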